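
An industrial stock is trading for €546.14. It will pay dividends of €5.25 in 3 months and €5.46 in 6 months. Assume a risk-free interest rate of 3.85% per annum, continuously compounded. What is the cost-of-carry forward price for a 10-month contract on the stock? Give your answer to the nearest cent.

PV(dividends) I = 5.25·e^(−0.0385·3/12) + 5.46·e^(−0.0385·6/12)
I = 5.1997 + 5.3559 = 10.5556
F = (S − I)·e^(rT) = (546.14 − 10.5556) · e^(0.0385·10/12)
= 535.5844 · e^0.032083 = 535.5844 × 1.032603 = €553.05

€553.05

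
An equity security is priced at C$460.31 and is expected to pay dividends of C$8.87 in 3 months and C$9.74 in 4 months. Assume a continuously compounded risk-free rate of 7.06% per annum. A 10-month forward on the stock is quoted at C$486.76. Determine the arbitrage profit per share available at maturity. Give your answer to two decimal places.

C$17.89 per share

PV(dividends) I = 8.87·e^(−0.0706·3/12) + 9.74·e^(−0.0706·4/12) = 18.2283
Fair forward F* = (S − I)·e^(rT) = (460.31 − 18.2283)·e^0.058833 = 442.0817 × 1.060598 = 468.8710
Market C$486.76 > fair 468.8710: forward overpriced → cash-and-carry (borrow at r, buy the stock and collect the dividends, short the forward).
Profit at T = |F_mkt − F*| = |486.76 − 468.8710| = C$17.89 per share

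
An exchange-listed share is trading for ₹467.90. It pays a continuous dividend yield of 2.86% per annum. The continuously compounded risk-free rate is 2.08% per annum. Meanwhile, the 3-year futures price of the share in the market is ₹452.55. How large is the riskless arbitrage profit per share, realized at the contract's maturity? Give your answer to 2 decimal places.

₹4.53 per share

Fair futures: F* = S·e^(carry·T), with carry = (r − q) = 0.0208 − 0.0286 = -0.0078
F* = 467.90 · e^(-0.0078 × 3) = 467.90 · e^-0.023400 = 467.90 × 0.976872 = ₹457.0784
Market ₹452.55 < fair ₹457.0784: forward underpriced → reverse cash-and-carry (short spot, go long the forward).
At maturity, profit = |F_mkt − F*| = |452.55 − 457.0784| = ₹4.53 per share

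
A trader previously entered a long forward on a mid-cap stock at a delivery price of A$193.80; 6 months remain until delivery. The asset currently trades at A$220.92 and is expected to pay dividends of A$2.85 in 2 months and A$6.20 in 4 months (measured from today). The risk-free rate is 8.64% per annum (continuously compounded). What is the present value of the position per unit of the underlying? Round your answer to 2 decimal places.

PV(remaining dividends) I = 2.85·e^(−0.0864·2/12) + 6.20·e^(−0.0864·4/12) = 8.8332
Current forward F = (S − I)·e^(rT) = (220.92 − 8.8332)·e^(0.0864·6/12) = 212.0868 × 1.044147 = 221.4498
Value (long) = (F − K)·e^(−rT) = (221.4498 − 193.80) × 0.957720 = 26.4808
Value = A$26.48

A$26.48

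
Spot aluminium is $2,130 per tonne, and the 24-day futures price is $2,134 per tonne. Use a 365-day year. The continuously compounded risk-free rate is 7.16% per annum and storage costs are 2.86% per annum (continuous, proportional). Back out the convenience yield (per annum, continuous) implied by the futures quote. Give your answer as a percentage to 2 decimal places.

F = S·e^((r+u−y)T) ⇒ (r+u−y) = ln(F/S)/T
ln(2134/2130) = 0.001876; /T ⇒ 0.028531
y = r + u − ln(F/S)/T = 0.0716 + 0.0286 − 0.028531 = 0.071669
y = 7.17%

7.17%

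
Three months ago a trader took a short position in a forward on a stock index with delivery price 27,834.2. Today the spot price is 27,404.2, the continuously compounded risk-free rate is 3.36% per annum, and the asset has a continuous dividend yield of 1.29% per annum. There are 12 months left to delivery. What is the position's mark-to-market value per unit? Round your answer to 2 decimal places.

Current fair forward for the remaining 12 months: F = S·e^((r − q)·T), (r − q) = 0.0336 − 0.0129 = 0.0207
F = 27404.2 · e^(0.0207 × 12/12) = 27404.2 × 1.02091573 = 27977.3788
Value of long forward = (F − K)·e^(−rT) = (27977.3788 − 27834.2) · e^(−0.0336·12/12)
= 143.1788 × 0.96695821 = 138.45
Short position value = −(long value) = -138.45

-138.45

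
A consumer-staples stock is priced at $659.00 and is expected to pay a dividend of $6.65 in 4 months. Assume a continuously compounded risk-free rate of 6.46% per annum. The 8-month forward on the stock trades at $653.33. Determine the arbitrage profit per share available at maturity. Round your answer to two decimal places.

PV(dividends) I = 6.65·e^(−0.0646·4/12) = 6.5083
Fair forward F* = (S − I)·e^(rT) = (659.00 − 6.5083)·e^0.043067 = 652.4917 × 1.044008 = 681.2066
Market $653.33 < fair 681.2066: forward underpriced → reverse cash-and-carry (short the stock, invest proceeds at r, pay the dividends, go long the forward).
Profit at T = |F_mkt − F*| = |653.33 − 681.2066| = $27.88 per share

$27.88 per share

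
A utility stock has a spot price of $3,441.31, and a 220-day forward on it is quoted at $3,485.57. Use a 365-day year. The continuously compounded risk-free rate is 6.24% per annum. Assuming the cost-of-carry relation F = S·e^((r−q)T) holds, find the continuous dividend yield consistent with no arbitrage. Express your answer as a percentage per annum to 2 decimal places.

4.12%

From F = S·e^((r−q)T): (r − q) = ln(F/S)/T
ln(3485.57/3441.31) = ln(1.012861) = 0.012779
(r − q) = 0.012779 / (220/365) = 0.021202
q = r − ln(F/S)/T = 0.0624 − 0.021202 = 0.041198
q = 4.12%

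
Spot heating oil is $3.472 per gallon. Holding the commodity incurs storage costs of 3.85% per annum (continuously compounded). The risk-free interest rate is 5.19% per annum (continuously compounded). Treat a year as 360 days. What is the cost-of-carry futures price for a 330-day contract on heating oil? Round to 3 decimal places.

$3.772 per gallon

Net carry = r + u − y = 0.0519 + 0.0385 − 0.0000 = 0.0904
F = S·e^((r+u−y)T) = 3.472 · e^(0.0904 × 330/360) = 3.472 · e^0.082867
= 3.472 × 1.086397 = $3.772 per gallon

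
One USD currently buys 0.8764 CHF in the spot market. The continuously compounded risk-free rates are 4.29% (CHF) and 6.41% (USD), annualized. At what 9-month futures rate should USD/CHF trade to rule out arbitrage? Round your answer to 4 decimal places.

0.8626

F = S·e^((r_CHF − r_USD)T) = 0.8764 · e^((0.0429 − 0.0641) × 9/12)
= 0.8764 · e^-0.015900 = 0.8764 × 0.984226
F = 0.8626 CHF per USD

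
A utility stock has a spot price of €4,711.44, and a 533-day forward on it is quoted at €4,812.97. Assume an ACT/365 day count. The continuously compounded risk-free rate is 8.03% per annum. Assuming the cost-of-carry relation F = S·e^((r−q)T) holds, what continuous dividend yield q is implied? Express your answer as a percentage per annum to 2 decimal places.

6.57%

From F = S·e^((r−q)T): (r − q) = ln(F/S)/T
ln(4812.97/4711.44) = ln(1.021550) = 0.021321
(r − q) = 0.021321 / (533/365) = 0.014601
q = r − ln(F/S)/T = 0.0803 − 0.014601 = 0.065699
q = 6.57%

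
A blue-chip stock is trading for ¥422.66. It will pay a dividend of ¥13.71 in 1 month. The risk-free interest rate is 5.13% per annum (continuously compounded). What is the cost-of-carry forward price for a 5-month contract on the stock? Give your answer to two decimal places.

PV(dividends) I = 13.71·e^(−0.0513·1/12)
I = 13.6515
F = (S − I)·e^(rT) = (422.66 − 13.6515) · e^(0.0513·5/12)
= 409.0085 · e^0.021375 = 409.0085 × 1.021605 = ¥417.85

¥417.85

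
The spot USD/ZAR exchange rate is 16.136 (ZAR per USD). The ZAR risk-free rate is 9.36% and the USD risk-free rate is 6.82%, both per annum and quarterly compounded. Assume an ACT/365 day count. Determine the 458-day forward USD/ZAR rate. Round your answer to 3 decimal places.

16.648

By covered interest parity, F = S · (1+r_ZAR/4)^(4T) / (1+r_USD/4)^(4T)
= 16.136 × 1.123103 / 1.088560 = 16.136 × 1.031733
F = 16.648 ZAR per USD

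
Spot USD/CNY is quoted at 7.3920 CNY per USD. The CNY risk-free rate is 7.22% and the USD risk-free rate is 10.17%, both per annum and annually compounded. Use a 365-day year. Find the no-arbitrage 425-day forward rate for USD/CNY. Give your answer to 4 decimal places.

By covered interest parity, F = S · (1+r_CNY)^T / (1+r_USD)^T
= 7.3920 × 1.084558 / 1.119381 = 7.3920 × 0.968891
F = 7.1620 CNY per USD

7.1620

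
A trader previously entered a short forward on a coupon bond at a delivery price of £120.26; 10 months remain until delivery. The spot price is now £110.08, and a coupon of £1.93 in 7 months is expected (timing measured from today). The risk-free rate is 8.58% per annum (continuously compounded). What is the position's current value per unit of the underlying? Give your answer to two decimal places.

£3.72

PV(remaining coupons) I = 1.93·e^(−0.0858·7/12) = 1.8358
Current forward F = (S − I)·e^(rT) = (110.08 − 1.8358)·e^(0.0858·10/12) = 108.2442 × 1.074118 = 116.2670
Value (long) = (F − K)·e^(−rT) = (116.2670 − 120.26) × 0.930996 = -3.7175
Short position value = −(long value) = £3.72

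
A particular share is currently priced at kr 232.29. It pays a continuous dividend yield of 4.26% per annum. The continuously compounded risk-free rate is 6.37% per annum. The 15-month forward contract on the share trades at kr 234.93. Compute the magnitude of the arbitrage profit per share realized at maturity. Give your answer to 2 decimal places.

kr 3.57 per share

Fair forward: F* = S·e^(carry·T), with carry = (r − q) = 0.0637 − 0.0426 = 0.0211
F* = 232.29 · e^(0.0211 × 15/12) = 232.29 · e^0.026375 = 232.29 × 1.026726 = kr 238.4982
Market kr 234.93 < fair kr 238.4982: forward underpriced → reverse cash-and-carry (short spot, go long the forward).
At maturity, profit = |F_mkt − F*| = |234.93 − 238.4982| = kr 3.57 per share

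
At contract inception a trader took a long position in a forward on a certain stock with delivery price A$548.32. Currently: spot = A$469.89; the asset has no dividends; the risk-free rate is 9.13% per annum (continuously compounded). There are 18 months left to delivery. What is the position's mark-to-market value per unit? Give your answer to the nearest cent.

-A$8.25

Current fair forward for the remaining 18 months: F = S·e^(r·T), r = 0.0913
F = 469.89 · e^(0.0913 × 18/12) = 469.89 × 1.146771 = 538.8562
Value of long forward = (F − K)·e^(−rT) = (538.8562 − 548.32) · e^(−0.0913·18/12)
= -9.4638 × 0.872014 = -8.25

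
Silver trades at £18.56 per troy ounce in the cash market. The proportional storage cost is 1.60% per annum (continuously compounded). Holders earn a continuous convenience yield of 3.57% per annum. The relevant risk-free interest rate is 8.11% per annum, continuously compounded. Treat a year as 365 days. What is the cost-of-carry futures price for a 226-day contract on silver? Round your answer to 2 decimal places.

£19.28 per troy ounce

Net carry = r + u − y = 0.0811 + 0.0160 − 0.0357 = 0.0614
F = S·e^((r+u−y)T) = 18.56 · e^(0.0614 × 226/365) = 18.56 · e^0.038018
= 18.56 × 1.038750 = £19.28 per troy ounce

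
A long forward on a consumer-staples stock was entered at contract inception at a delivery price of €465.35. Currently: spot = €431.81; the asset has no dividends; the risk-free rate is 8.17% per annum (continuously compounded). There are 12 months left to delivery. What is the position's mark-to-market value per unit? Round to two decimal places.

Current fair forward for the remaining 12 months: F = S·e^(r·T), r = 0.0817
F = 431.81 · e^(0.0817 × 12/12) = 431.81 × 1.085130 = 468.5700
Value of long forward = (F − K)·e^(−rT) = (468.5700 − 465.35) · e^(−0.0817·12/12)
= 3.2200 × 0.921548 = 2.97

€2.97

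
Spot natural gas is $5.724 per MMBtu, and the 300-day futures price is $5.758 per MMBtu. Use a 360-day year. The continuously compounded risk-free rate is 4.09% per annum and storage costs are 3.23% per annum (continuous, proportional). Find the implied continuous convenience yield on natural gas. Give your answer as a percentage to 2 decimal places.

6.61%

F = S·e^((r+u−y)T) ⇒ (r+u−y) = ln(F/S)/T
ln(5.758/5.724) = 0.005922; /T ⇒ 0.007106
y = r + u − ln(F/S)/T = 0.0409 + 0.0323 − 0.007106 = 0.066094
y = 6.61%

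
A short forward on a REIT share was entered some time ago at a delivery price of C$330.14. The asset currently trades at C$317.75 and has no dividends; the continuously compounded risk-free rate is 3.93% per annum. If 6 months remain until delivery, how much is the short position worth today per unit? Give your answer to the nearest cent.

Current fair forward for the remaining 6 months: F = S·e^(r·T), r = 0.0393
F = 317.75 · e^(0.0393 × 6/12) = 317.75 × 1.019844 = 324.0554
Value of long forward = (F − K)·e^(−rT) = (324.0554 − 330.14) · e^(−0.0393·6/12)
= -6.0846 × 0.980542 = -5.97
Short position value = −(long value) = C$5.97

C$5.97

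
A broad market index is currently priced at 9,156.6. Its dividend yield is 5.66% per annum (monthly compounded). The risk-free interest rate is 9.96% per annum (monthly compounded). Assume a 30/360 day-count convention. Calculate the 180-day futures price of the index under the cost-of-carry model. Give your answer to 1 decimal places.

9,354.3

F = S · (1+r/12)^(12T) / (1+q/12)^(12T)
= 9156.6 × 1.050845 / 1.028636 = 9156.6 × 1.021591
F = 9,354.3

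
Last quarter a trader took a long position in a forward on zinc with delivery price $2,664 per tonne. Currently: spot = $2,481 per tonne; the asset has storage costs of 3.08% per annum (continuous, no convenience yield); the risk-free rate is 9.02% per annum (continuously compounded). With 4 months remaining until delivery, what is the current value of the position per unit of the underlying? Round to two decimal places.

Current fair forward for the remaining 4 months: F = S·e^((r + u)·T), (r + u) = 0.0902 + 0.0308 = 0.1210
F = 2481 · e^(0.1210 × 4/12) = 2481 × 1.04115777 = 2583.1124
Value of long forward = (F − K)·e^(−rT) = (2583.1124 − 2664) · e^(−0.0902·4/12)
= -80.8876 × 0.97038084 = -78.49

-$78.49 per tonne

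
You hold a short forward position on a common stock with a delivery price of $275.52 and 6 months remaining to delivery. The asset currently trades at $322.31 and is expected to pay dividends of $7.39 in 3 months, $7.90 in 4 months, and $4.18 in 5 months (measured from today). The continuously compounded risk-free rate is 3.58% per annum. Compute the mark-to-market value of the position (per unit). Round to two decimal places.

-$32.43

PV(remaining dividends) I = 7.39·e^(−0.0358·3/12) + 7.90·e^(−0.0358·4/12) + 4.18·e^(−0.0358·5/12) = 19.2486
Current forward F = (S − I)·e^(rT) = (322.31 − 19.2486)·e^(0.0358·6/12) = 303.0614 × 1.018061 = 308.5350
Value (long) = (F − K)·e^(−rT) = (308.5350 − 275.52) × 0.982259 = 32.4293
Short position value = −(long value) = -$32.43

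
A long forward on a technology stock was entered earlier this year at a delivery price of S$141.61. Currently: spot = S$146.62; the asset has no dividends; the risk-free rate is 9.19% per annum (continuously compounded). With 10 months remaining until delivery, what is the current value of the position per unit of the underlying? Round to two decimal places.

S$15.45

Current fair forward for the remaining 10 months: F = S·e^(r·T), r = 0.0919
F = 146.62 · e^(0.0919 × 10/12) = 146.62 × 1.079592 = 158.2898
Value of long forward = (F − K)·e^(−rT) = (158.2898 − 141.61) · e^(−0.0919·10/12)
= 16.6798 × 0.926276 = 15.45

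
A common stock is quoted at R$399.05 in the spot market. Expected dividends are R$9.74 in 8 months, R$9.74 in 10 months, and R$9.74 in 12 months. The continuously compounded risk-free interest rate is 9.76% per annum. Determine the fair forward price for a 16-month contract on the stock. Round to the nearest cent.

R$423.83

PV(dividends) I = 9.74·e^(−0.0976·8/12) + 9.74·e^(−0.0976·10/12) + 9.74·e^(−0.0976·12/12)
I = 9.1264 + 8.9792 + 8.8343 = 26.9399
F = (S − I)·e^(rT) = (399.05 − 26.9399) · e^(0.0976·16/12)
= 372.1101 · e^0.130133 = 372.1101 × 1.138980 = R$423.83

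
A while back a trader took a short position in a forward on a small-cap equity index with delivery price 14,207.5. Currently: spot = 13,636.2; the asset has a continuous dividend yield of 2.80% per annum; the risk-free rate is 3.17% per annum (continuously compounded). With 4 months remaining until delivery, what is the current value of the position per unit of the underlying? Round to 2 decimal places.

Current fair forward for the remaining 4 months: F = S·e^((r − q)·T), (r − q) = 0.0317 − 0.0280 = 0.0037
F = 13636.2 · e^(0.0037 × 4/12) = 13636.2 × 1.00123409 = 13653.0283
Value of long forward = (F − K)·e^(−rT) = (13653.0283 − 14207.5) · e^(−0.0317·4/12)
= -554.4717 × 0.98948896 = -548.64
Short position value = −(long value) = 548.64

548.64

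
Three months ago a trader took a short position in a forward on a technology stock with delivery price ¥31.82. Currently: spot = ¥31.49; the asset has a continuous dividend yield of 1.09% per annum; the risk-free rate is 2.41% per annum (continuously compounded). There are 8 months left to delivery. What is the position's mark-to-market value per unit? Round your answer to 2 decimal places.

Current fair forward for the remaining 8 months: F = S·e^((r − q)·T), (r − q) = 0.0241 − 0.0109 = 0.0132
F = 31.49 · e^(0.0132 × 8/12) = 31.49 × 1.008839 = 31.7683
Value of long forward = (F − K)·e^(−rT) = (31.7683 − 31.82) · e^(−0.0241·8/12)
= -0.0517 × 0.984062 = -0.05
Short position value = −(long value) = ¥0.05

¥0.05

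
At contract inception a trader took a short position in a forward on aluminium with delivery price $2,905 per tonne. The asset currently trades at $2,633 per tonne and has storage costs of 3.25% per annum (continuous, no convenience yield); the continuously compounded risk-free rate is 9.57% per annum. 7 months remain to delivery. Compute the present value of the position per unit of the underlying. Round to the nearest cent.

Current fair forward for the remaining 7 months: F = S·e^((r + u)·T), (r + u) = 0.0957 + 0.0325 = 0.1282
F = 2633 · e^(0.1282 × 7/12) = 2633 × 1.07765063 = 2837.4541
Value of long forward = (F − K)·e^(−rT) = (2837.4541 − 2905) · e^(−0.0957·7/12)
= -67.5459 × 0.94570462 = -63.88
Short position value = −(long value) = $63.88

$63.88 per tonne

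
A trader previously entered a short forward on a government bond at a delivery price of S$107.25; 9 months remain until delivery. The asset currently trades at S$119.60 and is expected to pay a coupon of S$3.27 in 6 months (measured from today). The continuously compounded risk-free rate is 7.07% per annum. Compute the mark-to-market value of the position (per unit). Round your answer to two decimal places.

-S$14.73

PV(remaining coupons) I = 3.27·e^(−0.0707·6/12) = 3.1564
Current forward F = (S − I)·e^(rT) = (119.60 − 3.1564)·e^(0.0707·9/12) = 116.4436 × 1.054456 = 122.7847
Value (long) = (F − K)·e^(−rT) = (122.7847 − 107.25) × 0.948356 = 14.7324
Short position value = −(long value) = -S$14.73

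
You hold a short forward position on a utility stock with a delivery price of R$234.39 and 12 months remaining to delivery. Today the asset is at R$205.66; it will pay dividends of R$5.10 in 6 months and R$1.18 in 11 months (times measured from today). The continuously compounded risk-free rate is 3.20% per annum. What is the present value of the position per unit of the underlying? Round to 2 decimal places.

R$27.51

PV(remaining dividends) I = 5.10·e^(−0.0320·6/12) + 1.18·e^(−0.0320·11/12) = 6.1649
Current forward F = (S − I)·e^(rT) = (205.66 − 6.1649)·e^(0.0320·12/12) = 199.4951 × 1.032518 = 205.9823
Value (long) = (F − K)·e^(−rT) = (205.9823 − 234.39) × 0.968507 = -27.5131
Short position value = −(long value) = R$27.51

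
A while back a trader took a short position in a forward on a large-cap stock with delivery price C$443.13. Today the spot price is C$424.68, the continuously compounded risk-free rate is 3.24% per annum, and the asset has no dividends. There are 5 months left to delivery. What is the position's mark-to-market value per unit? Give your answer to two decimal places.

C$12.51

Current fair forward for the remaining 5 months: F = S·e^(r·T), r = 0.0324
F = 424.68 · e^(0.0324 × 5/12) = 424.68 × 1.013592 = 430.4523
Value of long forward = (F − K)·e^(−rT) = (430.4523 − 443.13) · e^(−0.0324·5/12)
= -12.6777 × 0.986591 = -12.51
Short position value = −(long value) = C$12.51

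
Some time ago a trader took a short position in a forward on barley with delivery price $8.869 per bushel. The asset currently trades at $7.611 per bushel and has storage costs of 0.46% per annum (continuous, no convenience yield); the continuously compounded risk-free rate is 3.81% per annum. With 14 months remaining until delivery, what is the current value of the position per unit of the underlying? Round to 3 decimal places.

$0.831 per bushel

Current fair forward for the remaining 14 months: F = S·e^((r + u)·T), (r + u) = 0.0381 + 0.0046 = 0.0427
F = 7.611 · e^(0.0427 × 14/12) = 7.611 × 1.051078 = 7.9998
Value of long forward = (F − K)·e^(−rT) = (7.9998 − 8.869) · e^(−0.0381·14/12)
= -0.8692 × 0.956523 = -0.831
Short position value = −(long value) = $0.831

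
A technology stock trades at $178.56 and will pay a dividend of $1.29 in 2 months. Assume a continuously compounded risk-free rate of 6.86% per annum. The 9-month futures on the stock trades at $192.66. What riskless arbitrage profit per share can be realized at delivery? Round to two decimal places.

$6.02 per share

PV(dividends) I = 1.29·e^(−0.0686·2/12) = 1.2753
Fair futures F* = (S − I)·e^(rT) = (178.56 − 1.2753)·e^0.051450 = 177.2847 × 1.052797 = 186.6448
Market $192.66 > fair 186.6448: forward overpriced → cash-and-carry (borrow at r, buy the stock and collect the dividends, short the forward).
Profit at T = |F_mkt − F*| = |192.66 − 186.6448| = $6.02 per share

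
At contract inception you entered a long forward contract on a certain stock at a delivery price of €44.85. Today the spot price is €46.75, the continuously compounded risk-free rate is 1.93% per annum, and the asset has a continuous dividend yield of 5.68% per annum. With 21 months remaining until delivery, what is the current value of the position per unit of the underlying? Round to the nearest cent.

-€1.03

Current fair forward for the remaining 21 months: F = S·e^((r − q)·T), (r − q) = 0.0193 − 0.0568 = -0.0375
F = 46.75 · e^(-0.0375 × 21/12) = 46.75 × 0.936482 = 43.7805
Value of long forward = (F − K)·e^(−rT) = (43.7805 − 44.85) · e^(−0.0193·21/12)
= -1.0695 × 0.966789 = -1.03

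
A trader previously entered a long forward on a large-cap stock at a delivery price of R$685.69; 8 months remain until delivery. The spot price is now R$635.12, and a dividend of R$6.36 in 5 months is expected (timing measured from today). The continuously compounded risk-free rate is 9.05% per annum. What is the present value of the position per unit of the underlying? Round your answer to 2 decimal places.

-R$16.55

PV(remaining dividends) I = 6.36·e^(−0.0905·5/12) = 6.1246
Current forward F = (S − I)·e^(rT) = (635.12 − 6.1246)·e^(0.0905·8/12) = 628.9954 × 1.062191 = 668.1133
Value (long) = (F − K)·e^(−rT) = (668.1133 − 685.69) × 0.941451 = -16.5476
Value = -R$16.55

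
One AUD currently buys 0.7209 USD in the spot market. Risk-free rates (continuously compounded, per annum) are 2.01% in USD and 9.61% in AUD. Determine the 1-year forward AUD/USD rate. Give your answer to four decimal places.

F = S·e^((r_USD − r_AUD)T) = 0.7209 · e^((0.0201 − 0.0961) × 1)
= 0.7209 · e^-0.076000 = 0.7209 × 0.926816
F = 0.6681 USD per AUD

0.6681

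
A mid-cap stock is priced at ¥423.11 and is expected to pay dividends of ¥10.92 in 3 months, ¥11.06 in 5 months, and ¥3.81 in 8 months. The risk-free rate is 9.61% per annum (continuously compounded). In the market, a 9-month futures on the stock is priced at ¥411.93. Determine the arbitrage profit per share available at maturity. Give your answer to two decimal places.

PV(dividends) I = 10.92·e^(−0.0961·3/12) + 11.06·e^(−0.0961·5/12) + 3.81·e^(−0.0961·8/12) = 24.8602
Fair futures F* = (S − I)·e^(rT) = (423.11 − 24.8602)·e^0.072075 = 398.2498 × 1.074736 = 428.0134
Market ¥411.93 < fair 428.0134: forward underpriced → reverse cash-and-carry (short the stock, invest proceeds at r, pay the dividends, go long the forward).
Profit at T = |F_mkt − F*| = |411.93 − 428.0134| = ¥16.08 per share

¥16.08 per share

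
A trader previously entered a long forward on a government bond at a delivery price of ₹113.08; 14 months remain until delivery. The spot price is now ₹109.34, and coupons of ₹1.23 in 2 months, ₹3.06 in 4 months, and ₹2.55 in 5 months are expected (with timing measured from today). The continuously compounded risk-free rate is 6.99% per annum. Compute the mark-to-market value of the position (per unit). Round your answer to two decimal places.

-₹1.57

PV(remaining coupons) I = 1.23·e^(−0.0699·2/12) + 3.06·e^(−0.0699·4/12) + 2.55·e^(−0.0699·5/12) = 6.6821
Current forward F = (S − I)·e^(rT) = (109.34 − 6.6821)·e^(0.0699·14/12) = 102.6579 × 1.084967 = 111.3804
Value (long) = (F − K)·e^(−rT) = (111.3804 − 113.08) × 0.921687 = -1.5665
Value = -₹1.57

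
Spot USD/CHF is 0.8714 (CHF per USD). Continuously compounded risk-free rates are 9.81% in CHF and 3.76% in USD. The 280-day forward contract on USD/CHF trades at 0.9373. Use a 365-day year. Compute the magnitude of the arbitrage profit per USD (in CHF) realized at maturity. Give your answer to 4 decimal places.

Fair forward: F* = S·e^(carry·T), with carry = (r_CHF − r_USD) = 0.0981 − 0.0376 = 0.0605
F* = 0.8714 · e^(0.0605 × 280/365) = 0.8714 · e^0.046411 = 0.8714 × 1.047505 = 0.9128
Market 0.9373 > fair 0.9128: forward overpriced → cash-and-carry (buy spot, short the forward).
At maturity, profit = |F_mkt − F*| = |0.9373 − 0.9128| = 0.0245 per USD (in CHF)

0.0245 per USD (in CHF)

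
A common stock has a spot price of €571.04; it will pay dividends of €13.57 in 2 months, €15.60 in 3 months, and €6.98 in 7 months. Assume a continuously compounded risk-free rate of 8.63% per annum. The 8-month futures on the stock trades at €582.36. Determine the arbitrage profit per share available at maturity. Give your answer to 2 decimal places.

€14.87 per share

PV(dividends) I = 13.57·e^(−0.0863·2/12) + 15.60·e^(−0.0863·3/12) + 6.98·e^(−0.0863·7/12) = 35.2806
Fair futures F* = (S − I)·e^(rT) = (571.04 − 35.2806)·e^0.057533 = 535.7594 × 1.059220 = 567.4871
Market €582.36 > fair 567.4871: forward overpriced → cash-and-carry (borrow at r, buy the stock and collect the dividends, short the forward).
Profit at T = |F_mkt − F*| = |582.36 − 567.4871| = €14.87 per share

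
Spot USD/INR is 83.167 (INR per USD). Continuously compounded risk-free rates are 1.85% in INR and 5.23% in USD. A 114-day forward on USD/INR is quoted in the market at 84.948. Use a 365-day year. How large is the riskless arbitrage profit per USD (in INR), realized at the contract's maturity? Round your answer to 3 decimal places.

Fair forward: F* = S·e^(carry·T), with carry = (r_INR − r_USD) = 0.0185 − 0.0523 = -0.0338
F* = 83.167 · e^(-0.0338 × 114/365) = 83.167 · e^-0.010557 = 83.167 × 0.989499 = 82.2937
Market 84.948 > fair 82.2937: forward overpriced → cash-and-carry (buy spot, short the forward).
At maturity, profit = |F_mkt − F*| = |84.948 − 82.2937| = 2.654 per USD (in INR)

2.654 per USD (in INR)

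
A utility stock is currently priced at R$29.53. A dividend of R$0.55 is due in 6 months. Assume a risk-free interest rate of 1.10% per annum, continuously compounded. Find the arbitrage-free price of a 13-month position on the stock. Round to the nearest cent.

PV(dividends) I = 0.55·e^(−0.0110·6/12)
I = 0.5470
F = (S − I)·e^(rT) = (29.53 − 0.5470) · e^(0.0110·13/12)
= 28.9830 · e^0.011917 = 28.9830 × 1.011988 = R$29.33

R$29.33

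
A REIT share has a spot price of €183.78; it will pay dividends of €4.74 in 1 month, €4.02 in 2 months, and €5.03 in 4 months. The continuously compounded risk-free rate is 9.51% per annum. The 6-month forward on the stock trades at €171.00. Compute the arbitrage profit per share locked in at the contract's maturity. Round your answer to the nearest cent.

PV(dividends) I = 4.74·e^(−0.0951·1/12) + 4.02·e^(−0.0951·2/12) + 5.03·e^(−0.0951·4/12) = 13.5324
Fair forward F* = (S − I)·e^(rT) = (183.78 − 13.5324)·e^0.047550 = 170.2476 × 1.048699 = 178.5385
Market €171.00 < fair 178.5385: forward underpriced → reverse cash-and-carry (short the stock, invest proceeds at r, pay the dividends, go long the forward).
Profit at T = |F_mkt − F*| = |171.00 − 178.5385| = €7.54 per share

€7.54 per share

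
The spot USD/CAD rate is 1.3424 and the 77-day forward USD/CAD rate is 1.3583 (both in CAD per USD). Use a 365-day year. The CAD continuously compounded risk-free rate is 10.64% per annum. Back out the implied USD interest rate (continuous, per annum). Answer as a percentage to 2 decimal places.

5.06%

F = S·e^((r_CAD − r_USD)T) ⇒ r_USD = r_CAD − ln(F/S)/T
ln(1.3583/1.3424) = 0.011775; /(77/365) = 0.055817
r_USD = 0.1064 − 0.055817 = 0.050583
r_USD = 5.06%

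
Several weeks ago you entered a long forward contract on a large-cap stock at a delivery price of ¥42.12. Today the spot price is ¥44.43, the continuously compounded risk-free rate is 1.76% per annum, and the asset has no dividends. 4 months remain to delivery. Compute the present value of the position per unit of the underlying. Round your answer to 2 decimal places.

¥2.56

Current fair forward for the remaining 4 months: F = S·e^(r·T), r = 0.0176
F = 44.43 · e^(0.0176 × 4/12) = 44.43 × 1.005884 = 44.6914
Value of long forward = (F − K)·e^(−rT) = (44.6914 − 42.12) · e^(−0.0176·4/12)
= 2.5714 × 0.994151 = 2.56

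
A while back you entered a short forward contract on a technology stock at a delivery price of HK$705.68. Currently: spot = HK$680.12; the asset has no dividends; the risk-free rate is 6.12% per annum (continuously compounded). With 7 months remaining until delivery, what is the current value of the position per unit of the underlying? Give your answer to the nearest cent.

Current fair forward for the remaining 7 months: F = S·e^(r·T), r = 0.0612
F = 680.12 · e^(0.0612 × 7/12) = 680.12 × 1.036345 = 704.8390
Value of long forward = (F − K)·e^(−rT) = (704.8390 − 705.68) · e^(−0.0612·7/12)
= -0.8410 × 0.964930 = -0.81
Short position value = −(long value) = HK$0.81

HK$0.81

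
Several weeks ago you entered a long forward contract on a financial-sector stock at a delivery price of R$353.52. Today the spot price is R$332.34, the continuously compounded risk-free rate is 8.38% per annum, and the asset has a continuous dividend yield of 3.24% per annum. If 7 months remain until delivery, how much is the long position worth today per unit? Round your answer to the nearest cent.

Current fair forward for the remaining 7 months: F = S·e^((r − q)·T), (r − q) = 0.0838 − 0.0324 = 0.0514
F = 332.34 · e^(0.0514 × 7/12) = 332.34 × 1.030437 = 342.4554
Value of long forward = (F − K)·e^(−rT) = (342.4554 − 353.52) · e^(−0.0838·7/12)
= -11.0646 × 0.952292 = -10.54

-R$10.54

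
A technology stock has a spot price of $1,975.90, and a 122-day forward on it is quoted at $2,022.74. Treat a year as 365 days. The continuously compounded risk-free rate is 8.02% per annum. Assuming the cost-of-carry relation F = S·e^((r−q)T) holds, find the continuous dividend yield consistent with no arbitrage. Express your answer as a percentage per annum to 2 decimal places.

1.01%

From F = S·e^((r−q)T): (r − q) = ln(F/S)/T
ln(2022.74/1975.90) = ln(1.023706) = 0.023429
(r − q) = 0.023429 / (122/365) = 0.070095
q = r − ln(F/S)/T = 0.0802 − 0.070095 = 0.010105
q = 1.01%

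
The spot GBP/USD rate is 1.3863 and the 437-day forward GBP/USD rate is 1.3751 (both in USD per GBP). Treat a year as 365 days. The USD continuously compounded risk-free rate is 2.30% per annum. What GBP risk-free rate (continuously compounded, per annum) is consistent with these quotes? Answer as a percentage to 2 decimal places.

2.98%

F = S·e^((r_USD − r_GBP)T) ⇒ r_GBP = r_USD − ln(F/S)/T
ln(1.3751/1.3863) = -0.008112; /(437/365) = -0.006775
r_GBP = 0.0230 + 0.006775 = 0.029775
r_GBP = 2.98%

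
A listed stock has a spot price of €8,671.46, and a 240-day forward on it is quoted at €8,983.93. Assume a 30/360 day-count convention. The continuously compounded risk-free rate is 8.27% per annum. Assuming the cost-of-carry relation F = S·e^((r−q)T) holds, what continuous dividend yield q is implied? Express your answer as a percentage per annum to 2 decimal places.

From F = S·e^((r−q)T): (r − q) = ln(F/S)/T
ln(8983.93/8671.46) = ln(1.036034) = 0.035400
(r − q) = 0.035400 / (240/360) = 0.053100
q = r − ln(F/S)/T = 0.0827 − 0.053100 = 0.029600
q = 2.96%

2.96%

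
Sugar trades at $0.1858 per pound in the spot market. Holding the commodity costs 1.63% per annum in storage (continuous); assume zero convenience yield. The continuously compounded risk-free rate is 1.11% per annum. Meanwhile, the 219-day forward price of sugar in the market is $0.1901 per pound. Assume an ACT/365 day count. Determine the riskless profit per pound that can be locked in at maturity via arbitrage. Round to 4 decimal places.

Fair forward: F* = S·e^(carry·T), with carry = (r + u) = 0.0111 + 0.0163 = 0.0274
F* = 0.1858 · e^(0.0274 × 219/365) = 0.1858 · e^0.016440 = 0.1858 × 1.016576 = $0.1889
Market $0.1901 > fair $0.1889: forward overpriced → cash-and-carry (buy spot, short the forward).
At maturity, profit = |F_mkt − F*| = |0.1901 − 0.1889| = $0.0012 per pound

$0.0012 per pound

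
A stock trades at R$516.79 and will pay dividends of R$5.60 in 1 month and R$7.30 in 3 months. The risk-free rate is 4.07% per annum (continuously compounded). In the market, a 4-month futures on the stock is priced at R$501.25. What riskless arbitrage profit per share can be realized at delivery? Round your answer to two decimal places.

PV(dividends) I = 5.60·e^(−0.0407·1/12) + 7.30·e^(−0.0407·3/12) = 12.8071
Fair futures F* = (S − I)·e^(rT) = (516.79 − 12.8071)·e^0.013567 = 503.9829 × 1.013659 = 510.8668
Market R$501.25 < fair 510.8668: forward underpriced → reverse cash-and-carry (short the stock, invest proceeds at r, pay the dividends, go long the forward).
Profit at T = |F_mkt − F*| = |501.25 − 510.8668| = R$9.62 per share

R$9.62 per share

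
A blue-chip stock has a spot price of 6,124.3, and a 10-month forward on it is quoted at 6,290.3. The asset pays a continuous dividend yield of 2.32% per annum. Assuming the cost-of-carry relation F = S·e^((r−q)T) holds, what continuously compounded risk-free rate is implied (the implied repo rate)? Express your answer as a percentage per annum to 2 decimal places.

5.53%

From F = S·e^((r−q)T): (r − q) = ln(F/S)/T
ln(6290.3/6124.3) = ln(1.027105) = 0.026744
(r − q) = 0.026744 / (10/12) = 0.032093
r = ln(F/S)/T + q = 0.032093 + 0.0232 = 0.055293
r = 5.53%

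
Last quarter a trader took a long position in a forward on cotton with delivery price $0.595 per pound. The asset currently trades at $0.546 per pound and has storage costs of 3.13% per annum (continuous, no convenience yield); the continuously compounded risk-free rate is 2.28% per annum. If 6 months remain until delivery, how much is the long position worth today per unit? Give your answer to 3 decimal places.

Current fair forward for the remaining 6 months: F = S·e^((r + u)·T), (r + u) = 0.0228 + 0.0313 = 0.0541
F = 0.546 · e^(0.0541 × 6/12) = 0.546 × 1.027419 = 0.5610
Value of long forward = (F − K)·e^(−rT) = (0.5610 − 0.595) · e^(−0.0228·6/12)
= -0.0340 × 0.988665 = -0.034

-$0.034 per pound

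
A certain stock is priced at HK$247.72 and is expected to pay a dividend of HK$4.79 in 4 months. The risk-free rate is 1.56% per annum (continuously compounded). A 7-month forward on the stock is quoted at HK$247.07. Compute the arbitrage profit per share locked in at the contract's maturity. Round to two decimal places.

HK$1.89 per share

PV(dividends) I = 4.79·e^(−0.0156·4/12) = 4.7652
Fair forward F* = (S − I)·e^(rT) = (247.72 − 4.7652)·e^0.009100 = 242.9548 × 1.009142 = 245.1759
Market HK$247.07 > fair 245.1759: forward overpriced → cash-and-carry (borrow at r, buy the stock and collect the dividends, short the forward).
Profit at T = |F_mkt − F*| = |247.07 − 245.1759| = HK$1.89 per share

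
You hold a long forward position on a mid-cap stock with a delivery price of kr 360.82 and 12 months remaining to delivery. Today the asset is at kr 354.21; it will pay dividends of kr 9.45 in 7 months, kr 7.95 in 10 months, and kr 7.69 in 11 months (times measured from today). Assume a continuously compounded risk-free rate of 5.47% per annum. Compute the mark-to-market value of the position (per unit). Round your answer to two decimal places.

PV(remaining dividends) I = 9.45·e^(−0.0547·7/12) + 7.95·e^(−0.0547·10/12) + 7.69·e^(−0.0547·11/12) = 24.0629
Current forward F = (S − I)·e^(rT) = (354.21 − 24.0629)·e^(0.0547·12/12) = 330.1471 × 1.056224 = 348.7093
Value (long) = (F − K)·e^(−rT) = (348.7093 − 360.82) × 0.946769 = -11.4660
Value = -kr 11.47

-kr 11.47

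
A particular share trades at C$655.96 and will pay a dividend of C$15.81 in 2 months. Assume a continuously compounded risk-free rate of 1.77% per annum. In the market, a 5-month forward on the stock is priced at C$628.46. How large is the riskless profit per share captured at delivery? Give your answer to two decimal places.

C$16.48 per share

PV(dividends) I = 15.81·e^(−0.0177·2/12) = 15.7634
Fair forward F* = (S − I)·e^(rT) = (655.96 − 15.7634)·e^0.007375 = 640.1966 × 1.007402 = 644.9353
Market C$628.46 < fair 644.9353: forward underpriced → reverse cash-and-carry (short the stock, invest proceeds at r, pay the dividends, go long the forward).
Profit at T = |F_mkt − F*| = |628.46 − 644.9353| = C$16.48 per share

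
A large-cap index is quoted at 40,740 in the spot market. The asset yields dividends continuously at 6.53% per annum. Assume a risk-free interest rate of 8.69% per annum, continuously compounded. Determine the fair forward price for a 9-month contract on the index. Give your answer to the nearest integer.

41,405

F = S·e^((r − q)T) = 40740 · e^((0.0869 − 0.0653) × 9/12)
= 40740 · e^0.016200 = 40740 × 1.016332
F = 41,405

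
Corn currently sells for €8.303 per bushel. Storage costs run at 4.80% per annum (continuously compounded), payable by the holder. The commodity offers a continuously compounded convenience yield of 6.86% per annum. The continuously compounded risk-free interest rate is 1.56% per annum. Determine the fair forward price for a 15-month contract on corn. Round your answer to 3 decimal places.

Net carry = r + u − y = 0.0156 + 0.0480 − 0.0686 = -0.0050
F = S·e^((r+u−y)T) = 8.303 · e^(-0.0050 × 15/12) = 8.303 · e^-0.006250
= 8.303 × 0.993769 = €8.251 per bushel

€8.251 per bushel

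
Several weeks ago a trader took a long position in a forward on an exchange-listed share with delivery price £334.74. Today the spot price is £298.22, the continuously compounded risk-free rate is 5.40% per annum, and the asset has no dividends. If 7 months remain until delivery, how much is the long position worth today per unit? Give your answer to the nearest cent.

Current fair forward for the remaining 7 months: F = S·e^(r·T), r = 0.0540
F = 298.22 · e^(0.0540 × 7/12) = 298.22 × 1.032001 = 307.7633
Value of long forward = (F − K)·e^(−rT) = (307.7633 − 334.74) · e^(−0.0540·7/12)
= -26.9767 × 0.968991 = -26.14

-£26.14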